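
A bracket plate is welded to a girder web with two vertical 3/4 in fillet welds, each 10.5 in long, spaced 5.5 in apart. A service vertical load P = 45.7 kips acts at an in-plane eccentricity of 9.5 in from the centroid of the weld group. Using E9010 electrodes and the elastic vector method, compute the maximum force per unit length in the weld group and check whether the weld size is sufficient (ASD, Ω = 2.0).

f_max ≈ 8.55 kip/in; adequate

E90XX → F_EXX = 90 ksi.
Total weld length L_w = 21 in. Treat welds as unit-width lines.
Polar moment about centroid: J = 2[d³/12 + d(b/2)²] = 2[10.5³/12 + 10.5×2.75²] = 351.8 in³.
Direct shear f_v = P/L_w = 45.7 / 21 = 2.176 kip/in (vertical).
Torsion M = P·e = 45.7 × 9.5 = 434.15 kip·in.
Critical point at (x, y) = (2.75, 5.25) from centroid. f_tx = M·y/J = 6.48 kip/in; f_ty = M·x/J = 3.394 kip/in.
Resultant f_max = √[f_tx² + (f_v + f_ty)²] = √[6.48² + (2.176 + 3.394)²] = 8.545 kip/in.
Capacity per unit length: r_n/Ω = (1/2.0) × 0.6 × 90 × (0.707 × 0.75) = 14.32 kip/in.
8.545 ≤ 14.32 → adequate.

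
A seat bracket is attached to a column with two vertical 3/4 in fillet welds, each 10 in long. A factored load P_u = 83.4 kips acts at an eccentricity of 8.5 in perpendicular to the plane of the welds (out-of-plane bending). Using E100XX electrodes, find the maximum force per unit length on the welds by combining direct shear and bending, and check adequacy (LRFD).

f_max ≈ 21.7 kip/in; adequate

E100XX → F_EXX = 100 ksi.
L_w = 2 × 10 = 20 in; section modulus (unit throat) S = 2 × L²/6 = 33.33 in².
Direct shear f_v = P/L_w = 83.4/20 = 4.17 kip/in.
Moment M = P × e = 83.4 × 8.5 = 708.9 kip·in; bending f_b = M/S = 21.27 kip/in.
f_max = √(f_v² + f_b²) = √(4.17² + 21.27²) = 21.67 kip/in.
φr_n = 0.75 × 0.6 × 100 × (0.707 × 0.75) = 23.86 kip/in → adequate.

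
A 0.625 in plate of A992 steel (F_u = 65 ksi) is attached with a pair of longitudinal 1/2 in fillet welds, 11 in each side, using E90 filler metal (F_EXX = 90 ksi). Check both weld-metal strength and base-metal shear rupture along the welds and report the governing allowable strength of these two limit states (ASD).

t_e = 0.707 × 0.5 = 0.3535 in; L = 22 in.
Weld metal: R_n/Ω = (1/2.0) × 0.6 × 90 × 0.3535 × 22 = 210 kip.
Base metal (shear rupture): R_n/Ω = (1/2.0) × 0.6 × 65 × 0.625 × 22 = 268.1 kip.
Governing: weld metal.

R_n/Ω ≈ 210 kip (weld metal governs)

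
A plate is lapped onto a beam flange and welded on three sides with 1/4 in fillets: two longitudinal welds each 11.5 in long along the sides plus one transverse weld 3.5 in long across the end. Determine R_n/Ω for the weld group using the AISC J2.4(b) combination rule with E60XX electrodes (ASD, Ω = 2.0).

R_n/Ω ≈ 84.3 kips

E60XX → F_EXX = 60 ksi.
t_e = 0.707 × 0.25 = 0.1767 in.
R_nwl = 0.6 × 60 × 0.1767 × 23 = 146.3 kips (longitudinal, 2 welds).
R_nwt = 0.6 × 60 × 0.1767 × 3.5 = 22.27 kips (transverse, base value).
(i) R_nwl + R_nwt = 168.6 kips; (ii) 0.85 R_nwl + 1.5 R_nwt = 157.8 kips.
R_n = max = 168.6 kips [governs: (i)]; R_n/Ω = 84.31 kips.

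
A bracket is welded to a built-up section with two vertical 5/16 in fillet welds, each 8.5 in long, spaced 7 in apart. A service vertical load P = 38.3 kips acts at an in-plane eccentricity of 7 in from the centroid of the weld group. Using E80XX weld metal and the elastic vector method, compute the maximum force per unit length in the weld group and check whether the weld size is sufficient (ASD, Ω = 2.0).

E80XX → F_EXX = 80 ksi.
Total weld length L_w = 17 in. Treat welds as unit-width lines.
Polar moment about centroid: J = 2[d³/12 + d(b/2)²] = 2[8.5³/12 + 8.5×3.5²] = 310.6 in³.
Direct shear f_v = P/L_w = 38.3 / 17 = 2.253 kip/in (vertical).
Torsion M = P·e = 38.3 × 7 = 268.1 kip·in.
Critical point at (x, y) = (3.5, 4.25) from centroid. f_tx = M·y/J = 3.668 kip/in; f_ty = M·x/J = 3.021 kip/in.
Resultant f_max = √[f_tx² + (f_v + f_ty)²] = √[3.668² + (2.253 + 3.021)²] = 6.424 kip/in.
Capacity per unit length: r_n/Ω = (1/2.0) × 0.6 × 80 × (0.707 × 0.3125) = 5.302 kip/in.
6.424 > 5.302 → NOT adequate.

f_max ≈ 6.42 kip/in; NOT adequate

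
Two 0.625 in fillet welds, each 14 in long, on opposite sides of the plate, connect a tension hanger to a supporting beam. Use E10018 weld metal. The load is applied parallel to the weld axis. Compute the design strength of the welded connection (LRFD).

φR_n ≈ 557 kips

E100XX → F_EXX = 100 ksi.
Effective throat t_e = 0.707 × 0.625 = 0.4419 in.
Total length L = 28 in; A_we = 0.4419 × 28 = 12.37 in².
F_nw = 0.6 F_EXX = 0.6 × 100 = 60 ksi.
φR_n = 0.75 × 60 × 12.37 = 556.8 kips.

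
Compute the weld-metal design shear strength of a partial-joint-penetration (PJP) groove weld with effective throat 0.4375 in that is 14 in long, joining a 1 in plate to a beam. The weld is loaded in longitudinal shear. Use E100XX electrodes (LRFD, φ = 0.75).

φR_n ≈ 276 kip

E100XX → F_EXX = 100 ksi.
Effective throat (given) t_e = 0.4375 in.
A_we = 0.4375 × 14 = 6.125 in².
F_nw = 0.6 F_EXX = 60 ksi.
φR_n = 0.75 × 60 × 6.125 = 275.6 kip.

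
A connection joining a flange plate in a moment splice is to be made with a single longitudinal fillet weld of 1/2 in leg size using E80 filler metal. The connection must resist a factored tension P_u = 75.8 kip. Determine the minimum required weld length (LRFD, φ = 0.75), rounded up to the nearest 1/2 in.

L = 6 in

E80XX → F_EXX = 80 ksi.
Throat t_e = 0.707 × 0.5 = 0.3535 in.
φr_n = 0.75 × 0.6 × 80 × 0.3535 = 12.73 kip/in.
L_req = P_u / φr_n = 75.8 / 12.73 = 5.956 in total.
Round up → use L = 6 in.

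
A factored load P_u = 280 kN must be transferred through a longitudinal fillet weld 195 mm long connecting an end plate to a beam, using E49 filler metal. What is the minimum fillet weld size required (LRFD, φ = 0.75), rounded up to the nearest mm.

E49XX → F_EXX = 490 MPa.
Total weld length L = 195 mm.
Required throat t_e = P_u / (φ × 0.6 F_EXX × L) = 280 / (0.75 × 0.6 × 490 × 195 × 10⁻³) = 6.512 mm.
Required leg w = t_e / 0.707 = 9.211 mm → use 10 mm.

w = 10 mm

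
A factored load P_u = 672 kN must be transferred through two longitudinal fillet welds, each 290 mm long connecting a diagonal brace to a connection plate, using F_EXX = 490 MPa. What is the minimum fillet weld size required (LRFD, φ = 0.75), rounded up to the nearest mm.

Total weld length L = 580 mm.
Required throat t_e = P_u / (φ × 0.6 F_EXX × L) = 672 / (0.75 × 0.6 × 490 × 580 × 10⁻³) = 5.255 mm.
Required leg w = t_e / 0.707 = 7.432 mm → use 8 mm.

w = 8 mm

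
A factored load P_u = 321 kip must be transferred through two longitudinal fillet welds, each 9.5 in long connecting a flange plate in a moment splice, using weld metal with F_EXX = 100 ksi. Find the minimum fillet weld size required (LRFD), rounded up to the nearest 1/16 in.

w = 9/16 in

Total weld length L = 19 in.
Required throat t_e = P_u / (φ × 0.6 F_EXX × L) = 321 / (0.75 × 0.6 × 100 × 19) = 0.3754 in.
Required leg w = t_e / 0.707 = 0.531 in → use 9/16 in.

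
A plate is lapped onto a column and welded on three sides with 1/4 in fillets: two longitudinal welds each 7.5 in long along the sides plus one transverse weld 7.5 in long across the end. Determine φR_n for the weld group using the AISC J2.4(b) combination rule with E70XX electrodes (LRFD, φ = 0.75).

φR_n ≈ 134 kip

E70XX → F_EXX = 70 ksi.
t_e = 0.707 × 0.25 = 0.1767 in.
R_nwl = 0.6 × 70 × 0.1767 × 15 = 111.4 kip (longitudinal, 2 welds).
R_nwt = 0.6 × 70 × 0.1767 × 7.5 = 55.68 kip (transverse, base value).
(i) R_nwl + R_nwt = 167 kip; (ii) 0.85 R_nwl + 1.5 R_nwt = 178.2 kip.
R_n = max = 178.2 kip [governs: (ii)]; φR_n = 133.6 kip.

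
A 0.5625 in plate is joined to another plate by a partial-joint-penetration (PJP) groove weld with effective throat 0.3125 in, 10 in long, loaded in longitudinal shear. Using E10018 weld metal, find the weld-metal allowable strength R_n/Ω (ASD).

R_n/Ω ≈ 93.8 kips

E100XX → F_EXX = 100 ksi.
Effective throat (given) t_e = 0.3125 in.
A_we = 0.3125 × 10 = 3.125 in².
F_nw = 0.6 F_EXX = 60 ksi.
R_n/Ω = (60 × 3.125) / 2.0 = 93.75 kips.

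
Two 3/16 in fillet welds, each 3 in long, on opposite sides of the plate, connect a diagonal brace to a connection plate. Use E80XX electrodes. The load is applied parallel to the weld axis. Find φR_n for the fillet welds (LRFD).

E80XX → F_EXX = 80 ksi.
Effective throat t_e = 0.707 × 0.1875 = 0.1326 in.
Total length L = 6 in; A_we = 0.1326 × 6 = 0.7954 in².
F_nw = 0.6 F_EXX = 0.6 × 80 = 48 ksi.
φR_n = 0.75 × 48 × 0.7954 = 28.63 kips.

φR_n ≈ 28.6 kips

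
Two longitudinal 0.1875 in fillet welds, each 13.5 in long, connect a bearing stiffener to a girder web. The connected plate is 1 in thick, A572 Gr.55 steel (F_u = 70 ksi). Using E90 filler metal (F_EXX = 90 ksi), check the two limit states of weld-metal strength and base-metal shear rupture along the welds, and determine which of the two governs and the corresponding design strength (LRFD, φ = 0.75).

t_e = 0.707 × 0.1875 = 0.1326 in; L = 27 in.
Weld metal: φR_n = 0.75 × 0.6 × 90 × 0.1326 × 27 = 145 kips.
Base metal (shear rupture): φR_n = 0.75 × 0.6 × 70 × 1 × 27 = 850.5 kips.
Governing: weld metal.

φR_n ≈ 145 kips (weld metal governs)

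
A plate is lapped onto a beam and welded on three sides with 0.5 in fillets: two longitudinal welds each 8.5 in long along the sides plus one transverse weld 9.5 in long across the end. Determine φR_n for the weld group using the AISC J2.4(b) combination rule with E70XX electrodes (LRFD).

E70XX → F_EXX = 70 ksi.
t_e = 0.707 × 0.5 = 0.3535 in.
R_nwl = 0.6 × 70 × 0.3535 × 17 = 252.4 kips (longitudinal, 2 welds).
R_nwt = 0.6 × 70 × 0.3535 × 9.5 = 141 kips (transverse, base value).
(i) R_nwl + R_nwt = 393.4 kips; (ii) 0.85 R_nwl + 1.5 R_nwt = 426.1 kips.
R_n = max = 426.1 kips [governs: (ii)]; φR_n = 319.6 kips.

φR_n ≈ 320 kips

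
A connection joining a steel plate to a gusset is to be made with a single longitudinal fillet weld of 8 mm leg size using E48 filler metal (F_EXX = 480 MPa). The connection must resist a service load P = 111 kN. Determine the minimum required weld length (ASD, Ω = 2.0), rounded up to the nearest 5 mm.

Throat t_e = 0.707 × 8 = 5.656 mm.
r_n/Ω = (0.6 × 480 × 5.656) / 2.0 = 814.5 N/mm = 0.8145 kN/mm.
L_req = P / (r_n/Ω) = 111 / 0.8145 = 136.3 mm total.
Round up → use L = 140 mm.

L = 140 mm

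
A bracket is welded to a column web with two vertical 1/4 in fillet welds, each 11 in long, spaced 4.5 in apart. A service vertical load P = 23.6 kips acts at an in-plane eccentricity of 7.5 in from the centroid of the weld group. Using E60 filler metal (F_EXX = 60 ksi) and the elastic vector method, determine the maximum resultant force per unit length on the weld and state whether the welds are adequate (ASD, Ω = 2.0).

f_max ≈ 3.7 kip/in; NOT adequate

Total weld length L_w = 22 in. Treat welds as unit-width lines.
Polar moment about centroid: J = 2[d³/12 + d(b/2)²] = 2[11³/12 + 11×2.25²] = 333.2 in³.
Direct shear f_v = P/L_w = 23.6 / 22 = 1.073 kip/in (vertical).
Torsion M = P·e = 23.6 × 7.5 = 177 kip·in.
Critical point at (x, y) = (2.25, 5.5) from centroid. f_tx = M·y/J = 2.922 kip/in; f_ty = M·x/J = 1.195 kip/in.
Resultant f_max = √[f_tx² + (f_v + f_ty)²] = √[2.922² + (1.073 + 1.195)²] = 3.699 kip/in.
Capacity per unit length: r_n/Ω = (1/2.0) × 0.6 × 60 × (0.707 × 0.25) = 3.181 kip/in.
3.699 > 3.181 → NOT adequate.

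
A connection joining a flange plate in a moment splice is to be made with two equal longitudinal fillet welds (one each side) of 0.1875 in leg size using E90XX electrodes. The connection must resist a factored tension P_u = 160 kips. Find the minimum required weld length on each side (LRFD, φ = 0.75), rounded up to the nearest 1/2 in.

L = 15 in on each side

E90XX → F_EXX = 90 ksi.
Throat t_e = 0.707 × 0.1875 = 0.1326 in.
φr_n = 0.75 × 0.6 × 90 × 0.1326 = 5.369 kips/in.
L_req = P_u / φr_n = 160 / 5.369 = 29.8 in total.
Per side: 29.8 / 2 = 14.9 in.
Round up → use L = 15 in on each side.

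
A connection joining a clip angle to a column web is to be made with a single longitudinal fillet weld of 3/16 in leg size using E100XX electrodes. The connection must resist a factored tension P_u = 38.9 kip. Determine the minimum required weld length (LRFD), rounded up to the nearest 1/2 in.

E100XX → F_EXX = 100 ksi.
Throat t_e = 0.707 × 0.1875 = 0.1326 in.
φr_n = 0.75 × 0.6 × 100 × 0.1326 = 5.965 kip/in.
L_req = P_u / φr_n = 38.9 / 5.965 = 6.521 in total.
Round up → use L = 7 in.

L = 7 in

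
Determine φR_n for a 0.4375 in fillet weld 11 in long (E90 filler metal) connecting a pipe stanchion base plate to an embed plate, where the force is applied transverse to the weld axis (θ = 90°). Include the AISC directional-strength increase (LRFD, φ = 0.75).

φR_n ≈ 207 kips

E90XX → F_EXX = 90 ksi.
t_e = 0.707 × 0.4375 = 0.3093 in; A_we = 0.3093 × 11 = 3.402 in².
Directional factor: 1.0 + 0.5 sin^1.5(90°) = 1.5.
F_nw = 0.6 × 90 × 1.5 = 81 ksi.
φR_n = 0.75 × 81 × 3.402 = 206.7 kips.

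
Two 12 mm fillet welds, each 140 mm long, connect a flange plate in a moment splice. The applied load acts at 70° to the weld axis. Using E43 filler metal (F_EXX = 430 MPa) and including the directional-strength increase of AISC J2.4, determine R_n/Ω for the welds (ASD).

t_e = 0.707 × 12 = 8.484 mm; A_we = 8.484 × 280 = 2376 mm².
Directional factor: 1.0 + 0.5 sin^1.5(70°) = 1.455.
F_nw = 0.6 × 430 × 1.455 = 375.5 MPa.
R_n/Ω = (375.5 × 2376) / 2.0 × 10⁻³ = 446 kN.

R_n/Ω ≈ 446 kN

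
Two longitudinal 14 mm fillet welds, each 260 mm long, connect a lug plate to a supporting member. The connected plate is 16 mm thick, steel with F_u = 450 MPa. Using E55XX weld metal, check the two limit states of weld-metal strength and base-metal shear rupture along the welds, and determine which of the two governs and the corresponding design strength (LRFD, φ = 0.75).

E55XX → F_EXX = 550 MPa.
t_e = 0.707 × 14 = 9.898 mm; L = 520 mm.
Weld metal: φR_n = 0.75 × 0.6 × 550 × 9.898 × 520 × 10⁻³ = 1274 kN.
Base metal (shear rupture): φR_n = 0.75 × 0.6 × 450 × 16 × 520 × 10⁻³ = 1685 kN.
Governing: weld metal.

φR_n ≈ 1270 kN (weld metal governs)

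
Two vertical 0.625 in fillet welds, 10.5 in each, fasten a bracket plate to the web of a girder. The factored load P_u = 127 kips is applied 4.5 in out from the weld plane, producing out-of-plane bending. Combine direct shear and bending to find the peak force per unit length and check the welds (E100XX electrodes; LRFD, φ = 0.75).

E100XX → F_EXX = 100 ksi.
L_w = 2 × 10.5 = 21 in; section modulus (unit throat) S = 2 × L²/6 = 36.75 in².
Direct shear f_v = P/L_w = 127/21 = 6.048 kip/in.
Moment M = P × e = 127 × 4.5 = 571.5 kip·in; bending f_b = M/S = 15.55 kip/in.
f_max = √(f_v² + f_b²) = √(6.048² + 15.55²) = 16.69 kip/in.
φr_n = 0.75 × 0.6 × 100 × (0.707 × 0.625) = 19.88 kip/in → adequate.

f_max ≈ 16.7 kip/in; adequate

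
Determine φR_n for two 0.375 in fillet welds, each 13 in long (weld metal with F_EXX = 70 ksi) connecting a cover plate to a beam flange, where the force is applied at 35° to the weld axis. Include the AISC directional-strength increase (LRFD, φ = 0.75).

φR_n ≈ 264 kip

t_e = 0.707 × 0.375 = 0.2651 in; A_we = 0.2651 × 26 = 6.893 in².
Directional factor: 1.0 + 0.5 sin^1.5(35°) = 1.217.
F_nw = 0.6 × 70 × 1.217 = 51.12 ksi.
φR_n = 0.75 × 51.12 × 6.893 = 264.3 kip.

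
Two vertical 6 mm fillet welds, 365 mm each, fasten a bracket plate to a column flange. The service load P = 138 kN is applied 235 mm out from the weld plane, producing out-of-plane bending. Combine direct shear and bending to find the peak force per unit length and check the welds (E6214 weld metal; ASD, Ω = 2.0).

f_max ≈ 754 N/mm; adequate

E62XX → F_EXX = 620 MPa.
L_w = 2 × 365 = 730 mm; section modulus (unit throat) S = 2 × L²/6 = 44410 mm².
Direct shear f_v = P/L_w = 138×10³/730 = 189 N/mm.
Moment M = P × e = 138×10³ × 235 = 32430000 N·mm; bending f_b = M/S = 730.3 N/mm.
f_max = √(f_v² + f_b²) = √(189² + 730.3²) = 754.3 N/mm.
r_n/Ω = (1/2.0) × 0.6 × 620 × (0.707 × 6) = 789 N/mm → adequate.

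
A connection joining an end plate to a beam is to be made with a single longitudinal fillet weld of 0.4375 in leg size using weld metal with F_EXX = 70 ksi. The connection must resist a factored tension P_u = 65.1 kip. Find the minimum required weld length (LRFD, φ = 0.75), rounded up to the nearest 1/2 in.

Throat t_e = 0.707 × 0.4375 = 0.3093 in.
φr_n = 0.75 × 0.6 × 70 × 0.3093 = 9.743 kip/in.
L_req = P_u / φr_n = 65.1 / 9.743 = 6.681 in total.
Round up → use L = 7 in.

L = 7 in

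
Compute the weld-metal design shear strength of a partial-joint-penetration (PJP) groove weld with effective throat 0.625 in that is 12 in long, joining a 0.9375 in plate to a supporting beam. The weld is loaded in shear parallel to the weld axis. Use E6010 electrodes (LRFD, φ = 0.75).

φR_n ≈ 202 kip

E60XX → F_EXX = 60 ksi.
Effective throat (given) t_e = 0.625 in.
A_we = 0.625 × 12 = 7.5 in².
F_nw = 0.6 F_EXX = 36 ksi.
φR_n = 0.75 × 36 × 7.5 = 202.5 kip.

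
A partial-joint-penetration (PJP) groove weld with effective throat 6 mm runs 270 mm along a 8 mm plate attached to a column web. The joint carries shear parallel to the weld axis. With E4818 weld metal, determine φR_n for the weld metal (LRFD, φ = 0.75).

φR_n ≈ 350 kN

E48XX → F_EXX = 480 MPa.
Effective throat (given) t_e = 6 mm.
A_we = 6 × 270 = 1620 mm².
F_nw = 0.6 F_EXX = 288 MPa.
φR_n = 0.75 × 288 × 1620 × 10⁻³ = 349.9 kN.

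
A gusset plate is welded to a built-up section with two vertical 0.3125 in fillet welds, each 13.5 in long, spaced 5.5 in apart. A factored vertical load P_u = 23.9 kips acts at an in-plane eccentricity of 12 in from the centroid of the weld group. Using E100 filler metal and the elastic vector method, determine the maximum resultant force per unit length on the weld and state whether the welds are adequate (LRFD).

f_max ≈ 3.83 kip/in; adequate

E100XX → F_EXX = 100 ksi.
Total weld length L_w = 27 in. Treat welds as unit-width lines.
Polar moment about centroid: J = 2[d³/12 + d(b/2)²] = 2[13.5³/12 + 13.5×2.75²] = 614.2 in³.
Direct shear f_v = P/L_w = 23.9 / 27 = 0.8852 kip/in (vertical).
Torsion M = P·e = 23.9 × 12 = 286.8 kip·in.
Critical point at (x, y) = (2.75, 6.75) from centroid. f_tx = M·y/J = 3.152 kip/in; f_ty = M·x/J = 1.284 kip/in.
Resultant f_max = √[f_tx² + (f_v + f_ty)²] = √[3.152² + (0.8852 + 1.284)²] = 3.826 kip/in.
Capacity per unit length: φr_n = 0.75 × 0.6 × 100 × (0.707 × 0.3125) = 9.942 kip/in.
3.826 ≤ 9.942 → adequate.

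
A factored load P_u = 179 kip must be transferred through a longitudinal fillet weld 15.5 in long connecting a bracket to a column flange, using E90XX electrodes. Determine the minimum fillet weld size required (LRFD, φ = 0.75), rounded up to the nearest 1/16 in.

w = 7/16 in

E90XX → F_EXX = 90 ksi.
Total weld length L = 15.5 in.
Required throat t_e = P_u / (φ × 0.6 F_EXX × L) = 179 / (0.75 × 0.6 × 90 × 15.5) = 0.2851 in.
Required leg w = t_e / 0.707 = 0.4033 in → use 7/16 in.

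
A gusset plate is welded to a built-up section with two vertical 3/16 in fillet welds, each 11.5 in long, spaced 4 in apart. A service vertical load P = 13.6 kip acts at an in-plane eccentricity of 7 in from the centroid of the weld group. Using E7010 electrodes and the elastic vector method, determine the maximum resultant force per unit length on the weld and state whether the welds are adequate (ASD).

f_max ≈ 1.95 kip/in; adequate

E70XX → F_EXX = 70 ksi.
Total weld length L_w = 23 in. Treat welds as unit-width lines.
Polar moment about centroid: J = 2[d³/12 + d(b/2)²] = 2[11.5³/12 + 11.5×2²] = 345.5 in³.
Direct shear f_v = P/L_w = 13.6 / 23 = 0.5913 kip/in (vertical).
Torsion M = P·e = 13.6 × 7 = 95.2 kip·in.
Critical point at (x, y) = (2, 5.75) from centroid. f_tx = M·y/J = 1.584 kip/in; f_ty = M·x/J = 0.5511 kip/in.
Resultant f_max = √[f_tx² + (f_v + f_ty)²] = √[1.584² + (0.5913 + 0.5511)²] = 1.953 kip/in.
Capacity per unit length: r_n/Ω = (1/2.0) × 0.6 × 70 × (0.707 × 0.1875) = 2.784 kip/in.
1.953 ≤ 2.784 → adequate.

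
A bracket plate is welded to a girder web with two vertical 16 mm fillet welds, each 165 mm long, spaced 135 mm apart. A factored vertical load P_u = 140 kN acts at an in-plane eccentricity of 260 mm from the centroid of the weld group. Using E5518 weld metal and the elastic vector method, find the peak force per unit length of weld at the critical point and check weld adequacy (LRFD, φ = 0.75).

f_max ≈ 2020 N/mm; adequate

E55XX → F_EXX = 550 MPa.
Total weld length L_w = 330 mm. Treat welds as unit-width lines.
Polar moment about centroid: J = 2[d³/12 + d(b/2)²] = 2[165³/12 + 165×67.5²] = 2252000 mm³.
Direct shear f_v = P/L_w = 140×10³ / 330 = 424.2 N/mm (vertical).
Torsion M = P·e = 140×10³ × 260 = 36400000 N·mm.
Critical point at (x, y) = (67.5, 82.5) from centroid. f_tx = M·y/J = 1333 N/mm; f_ty = M·x/J = 1091 N/mm.
Resultant f_max = √[f_tx² + (f_v + f_ty)²] = √[1333² + (424.2 + 1091)²] = 2018 N/mm.
Capacity per unit length: φr_n = 0.75 × 0.6 × 550 × (0.707 × 16) = 2800 N/mm.
2018 ≤ 2800 → adequate.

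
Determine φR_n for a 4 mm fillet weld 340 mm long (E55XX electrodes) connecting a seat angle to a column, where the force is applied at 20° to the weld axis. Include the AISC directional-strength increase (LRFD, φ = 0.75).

E55XX → F_EXX = 550 MPa.
t_e = 0.707 × 4 = 2.828 mm; A_we = 2.828 × 340 = 961.5 mm².
Directional factor: 1.0 + 0.5 sin^1.5(20°) = 1.1.
F_nw = 0.6 × 550 × 1.1 = 363 MPa.
φR_n = 0.75 × 363 × 961.5 × 10⁻³ = 261.8 kN.

φR_n ≈ 262 kN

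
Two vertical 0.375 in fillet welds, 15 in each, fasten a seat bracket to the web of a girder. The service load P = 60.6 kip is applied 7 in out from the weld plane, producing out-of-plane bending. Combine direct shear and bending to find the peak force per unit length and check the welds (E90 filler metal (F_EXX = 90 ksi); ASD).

L_w = 2 × 15 = 30 in; section modulus (unit throat) S = 2 × L²/6 = 75 in².
Direct shear f_v = P/L_w = 60.6/30 = 2.02 kip/in.
Moment M = P × e = 60.6 × 7 = 424.2 kip·in; bending f_b = M/S = 5.656 kip/in.
f_max = √(f_v² + f_b²) = √(2.02² + 5.656²) = 6.006 kip/in.
r_n/Ω = (1/2.0) × 0.6 × 90 × (0.707 × 0.375) = 7.158 kip/in → adequate.

f_max ≈ 6.01 kip/in; adequate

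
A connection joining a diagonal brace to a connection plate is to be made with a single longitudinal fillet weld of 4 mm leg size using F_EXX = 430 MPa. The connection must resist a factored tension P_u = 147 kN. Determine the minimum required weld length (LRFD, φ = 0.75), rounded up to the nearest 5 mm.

Throat t_e = 0.707 × 4 = 2.828 mm.
φr_n = 0.75 × 0.6 × 430 × 2.828 × 10⁻³ = 0.5472 kN/mm.
L_req = P_u / φr_n = 147 / 0.5472 = 268.6 mm total.
Round up → use L = 270 mm.

L = 270 mm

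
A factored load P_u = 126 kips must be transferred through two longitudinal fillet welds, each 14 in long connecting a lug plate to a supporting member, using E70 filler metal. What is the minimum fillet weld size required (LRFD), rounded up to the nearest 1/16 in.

E70XX → F_EXX = 70 ksi.
Total weld length L = 28 in.
Required throat t_e = P_u / (φ × 0.6 F_EXX × L) = 126 / (0.75 × 0.6 × 70 × 28) = 0.1429 in.
Required leg w = t_e / 0.707 = 0.2021 in → use 1/4 in.

w = 1/4 in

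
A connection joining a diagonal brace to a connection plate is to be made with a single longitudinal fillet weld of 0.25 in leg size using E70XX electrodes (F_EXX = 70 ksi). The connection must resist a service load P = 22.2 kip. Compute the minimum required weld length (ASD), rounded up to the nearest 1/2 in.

Throat t_e = 0.707 × 0.25 = 0.1767 in.
r_n/Ω = (0.6 × 70 × 0.1767) / 2.0 = 3.712 kip/in.
L_req = P / (r_n/Ω) = 22.2 / 3.712 = 5.981 in total.
Round up → use L = 6 in.

L = 6 in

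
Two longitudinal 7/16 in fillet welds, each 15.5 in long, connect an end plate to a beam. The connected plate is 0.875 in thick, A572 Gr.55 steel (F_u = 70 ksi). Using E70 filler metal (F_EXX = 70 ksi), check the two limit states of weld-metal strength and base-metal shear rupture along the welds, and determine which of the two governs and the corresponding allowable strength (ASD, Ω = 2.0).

t_e = 0.707 × 0.4375 = 0.3093 in; L = 31 in.
Weld metal: R_n/Ω = (1/2.0) × 0.6 × 70 × 0.3093 × 31 = 201.4 kips.
Base metal (shear rupture): R_n/Ω = (1/2.0) × 0.6 × 70 × 0.875 × 31 = 569.6 kips.
Governing: weld metal.

R_n/Ω ≈ 201 kips (weld metal governs)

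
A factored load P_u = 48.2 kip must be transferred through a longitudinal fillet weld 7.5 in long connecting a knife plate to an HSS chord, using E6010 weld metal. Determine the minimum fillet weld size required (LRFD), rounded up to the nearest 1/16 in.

w = 3/8 in

E60XX → F_EXX = 60 ksi.
Total weld length L = 7.5 in.
Required throat t_e = P_u / (φ × 0.6 F_EXX × L) = 48.2 / (0.75 × 0.6 × 60 × 7.5) = 0.238 in.
Required leg w = t_e / 0.707 = 0.3367 in → use 3/8 in.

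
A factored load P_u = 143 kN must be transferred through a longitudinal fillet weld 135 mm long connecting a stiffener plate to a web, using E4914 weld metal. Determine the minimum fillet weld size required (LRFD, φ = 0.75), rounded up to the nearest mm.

w = 7 mm

E49XX → F_EXX = 490 MPa.
Total weld length L = 135 mm.
Required throat t_e = P_u / (φ × 0.6 F_EXX × L) = 143 / (0.75 × 0.6 × 490 × 135 × 10⁻³) = 4.804 mm.
Required leg w = t_e / 0.707 = 6.795 mm → use 7 mm.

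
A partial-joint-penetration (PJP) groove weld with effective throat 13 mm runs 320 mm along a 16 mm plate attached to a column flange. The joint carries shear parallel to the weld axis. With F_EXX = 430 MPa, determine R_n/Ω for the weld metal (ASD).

R_n/Ω ≈ 537 kN

Effective throat (given) t_e = 13 mm.
A_we = 13 × 320 = 4160 mm².
F_nw = 0.6 F_EXX = 258 MPa.
R_n/Ω = (258 × 4160) / 2.0 × 10⁻³ = 536.6 kN.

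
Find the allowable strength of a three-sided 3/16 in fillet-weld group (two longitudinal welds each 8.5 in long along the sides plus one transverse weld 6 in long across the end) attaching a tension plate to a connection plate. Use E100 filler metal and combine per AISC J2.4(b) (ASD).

E100XX → F_EXX = 100 ksi.
t_e = 0.707 × 0.1875 = 0.1326 in.
R_nwl = 0.6 × 100 × 0.1326 × 17 = 135.2 kips (longitudinal, 2 welds).
R_nwt = 0.6 × 100 × 0.1326 × 6 = 47.72 kips (transverse, base value).
(i) R_nwl + R_nwt = 182.9 kips; (ii) 0.85 R_nwl + 1.5 R_nwt = 186.5 kips.
R_n = max = 186.5 kips [governs: (ii)]; R_n/Ω = 93.26 kips.

R_n/Ω ≈ 93.3 kips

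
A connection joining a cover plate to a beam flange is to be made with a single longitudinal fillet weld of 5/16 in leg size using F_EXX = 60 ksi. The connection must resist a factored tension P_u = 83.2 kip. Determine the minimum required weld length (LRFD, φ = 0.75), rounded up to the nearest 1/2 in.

Throat t_e = 0.707 × 0.3125 = 0.2209 in.
φr_n = 0.75 × 0.6 × 60 × 0.2209 = 5.965 kip/in.
L_req = P_u / φr_n = 83.2 / 5.965 = 13.95 in total.
Round up → use L = 14 in.

L = 14 in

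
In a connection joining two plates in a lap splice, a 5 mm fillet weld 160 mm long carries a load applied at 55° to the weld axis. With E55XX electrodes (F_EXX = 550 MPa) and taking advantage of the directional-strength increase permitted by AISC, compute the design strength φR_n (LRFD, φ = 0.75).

φR_n ≈ 192 kN

t_e = 0.707 × 5 = 3.535 mm; A_we = 3.535 × 160 = 565.6 mm².
Directional factor: 1.0 + 0.5 sin^1.5(55°) = 1.371.
F_nw = 0.6 × 550 × 1.371 = 452.3 MPa.
φR_n = 0.75 × 452.3 × 565.6 × 10⁻³ = 191.9 kN.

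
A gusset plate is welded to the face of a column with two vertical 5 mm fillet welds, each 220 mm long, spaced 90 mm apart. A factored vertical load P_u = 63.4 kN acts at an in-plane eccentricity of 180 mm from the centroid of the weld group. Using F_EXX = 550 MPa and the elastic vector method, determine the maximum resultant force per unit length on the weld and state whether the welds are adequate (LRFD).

f_max ≈ 579 N/mm; adequate

Total weld length L_w = 440 mm. Treat welds as unit-width lines.
Polar moment about centroid: J = 2[d³/12 + d(b/2)²] = 2[220³/12 + 220×45²] = 2666000 mm³.
Direct shear f_v = P/L_w = 63.4×10³ / 440 = 144.1 N/mm (vertical).
Torsion M = P·e = 63.4×10³ × 180 = 11412000 N·mm.
Critical point at (x, y) = (45, 110) from centroid. f_tx = M·y/J = 470.9 N/mm; f_ty = M·x/J = 192.6 N/mm.
Resultant f_max = √[f_tx² + (f_v + f_ty)²] = √[470.9² + (144.1 + 192.6)²] = 578.9 N/mm.
Capacity per unit length: φr_n = 0.75 × 0.6 × 550 × (0.707 × 5) = 874.9 N/mm.
578.9 ≤ 874.9 → adequate.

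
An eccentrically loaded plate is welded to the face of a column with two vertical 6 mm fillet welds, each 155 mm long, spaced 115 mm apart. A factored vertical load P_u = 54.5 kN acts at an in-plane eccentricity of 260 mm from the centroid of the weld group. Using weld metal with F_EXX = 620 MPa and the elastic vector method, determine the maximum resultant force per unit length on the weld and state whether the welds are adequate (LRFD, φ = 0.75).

Total weld length L_w = 310 mm. Treat welds as unit-width lines.
Polar moment about centroid: J = 2[d³/12 + d(b/2)²] = 2[155³/12 + 155×57.5²] = 1646000 mm³.
Direct shear f_v = P/L_w = 54.5×10³ / 310 = 175.8 N/mm (vertical).
Torsion M = P·e = 54.5×10³ × 260 = 14170000 N·mm.
Critical point at (x, y) = (57.5, 77.5) from centroid. f_tx = M·y/J = 667.3 N/mm; f_ty = M·x/J = 495.1 N/mm.
Resultant f_max = √[f_tx² + (f_v + f_ty)²] = √[667.3² + (175.8 + 495.1)²] = 946.3 N/mm.
Capacity per unit length: φr_n = 0.75 × 0.6 × 620 × (0.707 × 6) = 1184 N/mm.
946.3 ≤ 1184 → adequate.

f_max ≈ 946 N/mm; adequate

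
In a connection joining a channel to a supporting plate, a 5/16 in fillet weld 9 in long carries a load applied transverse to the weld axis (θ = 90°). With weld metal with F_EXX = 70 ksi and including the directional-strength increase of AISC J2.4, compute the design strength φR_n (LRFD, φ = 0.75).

t_e = 0.707 × 0.3125 = 0.2209 in; A_we = 0.2209 × 9 = 1.988 in².
Directional factor: 1.0 + 0.5 sin^1.5(90°) = 1.5.
F_nw = 0.6 × 70 × 1.5 = 63 ksi.
φR_n = 0.75 × 63 × 1.988 = 93.95 kip.

φR_n ≈ 94 kip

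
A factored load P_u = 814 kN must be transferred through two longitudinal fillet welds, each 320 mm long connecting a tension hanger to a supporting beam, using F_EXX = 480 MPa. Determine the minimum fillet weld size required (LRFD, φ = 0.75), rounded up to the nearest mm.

Total weld length L = 640 mm.
Required throat t_e = P_u / (φ × 0.6 F_EXX × L) = 814 / (0.75 × 0.6 × 480 × 640 × 10⁻³) = 5.888 mm.
Required leg w = t_e / 0.707 = 8.329 mm → use 9 mm.

w = 9 mm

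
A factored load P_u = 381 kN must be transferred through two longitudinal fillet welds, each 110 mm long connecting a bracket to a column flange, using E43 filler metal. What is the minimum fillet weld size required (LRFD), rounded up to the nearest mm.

w = 13 mm

E43XX → F_EXX = 430 MPa.
Total weld length L = 220 mm.
Required throat t_e = P_u / (φ × 0.6 F_EXX × L) = 381 / (0.75 × 0.6 × 430 × 220 × 10⁻³) = 8.95 mm.
Required leg w = t_e / 0.707 = 12.66 mm → use 13 mm.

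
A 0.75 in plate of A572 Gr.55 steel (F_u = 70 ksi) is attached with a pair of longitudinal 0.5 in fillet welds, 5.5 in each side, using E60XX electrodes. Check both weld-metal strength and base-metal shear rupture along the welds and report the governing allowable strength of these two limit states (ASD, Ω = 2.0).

R_n/Ω ≈ 70 kip (weld metal governs)

E60XX → F_EXX = 60 ksi.
t_e = 0.707 × 0.5 = 0.3535 in; L = 11 in.
Weld metal: R_n/Ω = (1/2.0) × 0.6 × 60 × 0.3535 × 11 = 69.99 kip.
Base metal (shear rupture): R_n/Ω = (1/2.0) × 0.6 × 70 × 0.75 × 11 = 173.2 kip.
Governing: weld metal.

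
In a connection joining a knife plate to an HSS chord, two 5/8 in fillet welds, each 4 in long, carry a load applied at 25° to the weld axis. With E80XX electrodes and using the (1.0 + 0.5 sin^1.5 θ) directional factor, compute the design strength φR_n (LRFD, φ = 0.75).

φR_n ≈ 145 kip

E80XX → F_EXX = 80 ksi.
t_e = 0.707 × 0.625 = 0.4419 in; A_we = 0.4419 × 8 = 3.535 in².
Directional factor: 1.0 + 0.5 sin^1.5(25°) = 1.137.
F_nw = 0.6 × 80 × 1.137 = 54.59 ksi.
φR_n = 0.75 × 54.59 × 3.535 = 144.7 kip.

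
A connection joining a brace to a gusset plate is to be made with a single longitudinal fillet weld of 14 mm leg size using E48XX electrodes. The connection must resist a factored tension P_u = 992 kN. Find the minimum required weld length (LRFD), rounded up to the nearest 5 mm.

L = 465 mm

E48XX → F_EXX = 480 MPa.
Throat t_e = 0.707 × 14 = 9.898 mm.
φr_n = 0.75 × 0.6 × 480 × 9.898 × 10⁻³ = 2.138 kN/mm.
L_req = P_u / φr_n = 992 / 2.138 = 464 mm total.
Round up → use L = 465 mm.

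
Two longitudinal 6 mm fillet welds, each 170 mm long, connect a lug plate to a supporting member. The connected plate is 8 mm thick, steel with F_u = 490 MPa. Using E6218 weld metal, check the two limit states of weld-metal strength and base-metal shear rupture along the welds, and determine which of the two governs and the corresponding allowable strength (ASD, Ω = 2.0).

E62XX → F_EXX = 620 MPa.
t_e = 0.707 × 6 = 4.242 mm; L = 340 mm.
Weld metal: R_n/Ω = (1/2.0) × 0.6 × 620 × 4.242 × 340 × 10⁻³ = 268.3 kN.
Base metal (shear rupture): R_n/Ω = (1/2.0) × 0.6 × 490 × 8 × 340 × 10⁻³ = 399.8 kN.
Governing: weld metal.

R_n/Ω ≈ 268 kN (weld metal governs)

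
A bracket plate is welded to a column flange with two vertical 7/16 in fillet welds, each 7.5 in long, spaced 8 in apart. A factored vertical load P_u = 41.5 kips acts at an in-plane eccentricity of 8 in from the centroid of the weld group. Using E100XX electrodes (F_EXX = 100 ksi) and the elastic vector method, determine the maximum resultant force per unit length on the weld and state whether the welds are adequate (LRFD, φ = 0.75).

Total weld length L_w = 15 in. Treat welds as unit-width lines.
Polar moment about centroid: J = 2[d³/12 + d(b/2)²] = 2[7.5³/12 + 7.5×4²] = 310.3 in³.
Direct shear f_v = P/L_w = 41.5 / 15 = 2.767 kip/in (vertical).
Torsion M = P·e = 41.5 × 8 = 332 kip·in.
Critical point at (x, y) = (4, 3.75) from centroid. f_tx = M·y/J = 4.012 kip/in; f_ty = M·x/J = 4.28 kip/in.
Resultant f_max = √[f_tx² + (f_v + f_ty)²] = √[4.012² + (2.767 + 4.28)²] = 8.108 kip/in.
Capacity per unit length: φr_n = 0.75 × 0.6 × 100 × (0.707 × 0.4375) = 13.92 kip/in.
8.108 ≤ 13.92 → adequate.

f_max ≈ 8.11 kip/in; adequate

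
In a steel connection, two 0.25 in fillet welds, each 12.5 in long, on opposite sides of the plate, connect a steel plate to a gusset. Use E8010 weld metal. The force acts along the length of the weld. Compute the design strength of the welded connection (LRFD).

φR_n ≈ 159 kips

E80XX → F_EXX = 80 ksi.
Effective throat t_e = 0.707 × 0.25 = 0.1767 in.
Total length L = 25 in; A_we = 0.1767 × 25 = 4.419 in².
F_nw = 0.6 F_EXX = 0.6 × 80 = 48 ksi.
φR_n = 0.75 × 48 × 4.419 = 159.1 kips.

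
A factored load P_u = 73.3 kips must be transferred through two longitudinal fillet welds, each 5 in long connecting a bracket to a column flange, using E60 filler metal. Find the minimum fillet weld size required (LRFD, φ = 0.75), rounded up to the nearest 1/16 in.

E60XX → F_EXX = 60 ksi.
Total weld length L = 10 in.
Required throat t_e = P_u / (φ × 0.6 F_EXX × L) = 73.3 / (0.75 × 0.6 × 60 × 10) = 0.2715 in.
Required leg w = t_e / 0.707 = 0.384 in → use 7/16 in.

w = 7/16 in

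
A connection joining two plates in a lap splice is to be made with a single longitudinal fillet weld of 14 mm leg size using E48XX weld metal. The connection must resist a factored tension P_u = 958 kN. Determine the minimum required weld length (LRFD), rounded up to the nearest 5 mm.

E48XX → F_EXX = 480 MPa.
Throat t_e = 0.707 × 14 = 9.898 mm.
φr_n = 0.75 × 0.6 × 480 × 9.898 × 10⁻³ = 2.138 kN/mm.
L_req = P_u / φr_n = 958 / 2.138 = 448.1 mm total.
Round up → use L = 450 mm.

L = 450 mm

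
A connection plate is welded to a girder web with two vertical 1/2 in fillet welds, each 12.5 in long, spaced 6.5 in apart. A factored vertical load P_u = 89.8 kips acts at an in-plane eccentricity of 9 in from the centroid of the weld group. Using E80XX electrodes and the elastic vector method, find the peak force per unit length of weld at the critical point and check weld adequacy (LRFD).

f_max ≈ 11.8 kip/in; adequate

E80XX → F_EXX = 80 ksi.
Total weld length L_w = 25 in. Treat welds as unit-width lines.
Polar moment about centroid: J = 2[d³/12 + d(b/2)²] = 2[12.5³/12 + 12.5×3.25²] = 589.6 in³.
Direct shear f_v = P/L_w = 89.8 / 25 = 3.592 kip/in (vertical).
Torsion M = P·e = 89.8 × 9 = 808.2 kip·in.
Critical point at (x, y) = (3.25, 6.25) from centroid. f_tx = M·y/J = 8.567 kip/in; f_ty = M·x/J = 4.455 kip/in.
Resultant f_max = √[f_tx² + (f_v + f_ty)²] = √[8.567² + (3.592 + 4.455)²] = 11.75 kip/in.
Capacity per unit length: φr_n = 0.75 × 0.6 × 80 × (0.707 × 0.5) = 12.73 kip/in.
11.75 ≤ 12.73 → adequate.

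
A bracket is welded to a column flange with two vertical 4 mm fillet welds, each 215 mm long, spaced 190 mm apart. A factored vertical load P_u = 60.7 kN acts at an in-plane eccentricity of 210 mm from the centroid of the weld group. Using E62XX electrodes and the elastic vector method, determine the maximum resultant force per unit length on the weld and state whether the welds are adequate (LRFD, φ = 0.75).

f_max ≈ 437 N/mm; adequate

E62XX → F_EXX = 620 MPa.
Total weld length L_w = 430 mm. Treat welds as unit-width lines.
Polar moment about centroid: J = 2[d³/12 + d(b/2)²] = 2[215³/12 + 215×95²] = 5537000 mm³.
Direct shear f_v = P/L_w = 60.7×10³ / 430 = 141.2 N/mm (vertical).
Torsion M = P·e = 60.7×10³ × 210 = 12747000 N·mm.
Critical point at (x, y) = (95, 107.5) from centroid. f_tx = M·y/J = 247.5 N/mm; f_ty = M·x/J = 218.7 N/mm.
Resultant f_max = √[f_tx² + (f_v + f_ty)²] = √[247.5² + (141.2 + 218.7)²] = 436.7 N/mm.
Capacity per unit length: φr_n = 0.75 × 0.6 × 620 × (0.707 × 4) = 789 N/mm.
436.7 ≤ 789 → adequate.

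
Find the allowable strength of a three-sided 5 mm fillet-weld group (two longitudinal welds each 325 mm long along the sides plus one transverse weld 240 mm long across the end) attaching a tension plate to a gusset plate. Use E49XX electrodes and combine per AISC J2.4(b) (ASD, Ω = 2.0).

R_n/Ω ≈ 474 kN

E49XX → F_EXX = 490 MPa.
t_e = 0.707 × 5 = 3.535 mm.
R_nwl = 0.6 × 490 × 3.535 × 650 × 10⁻³ = 675.5 kN (longitudinal, 2 welds).
R_nwt = 0.6 × 490 × 3.535 × 240 × 10⁻³ = 249.4 kN (transverse, base value).
(i) R_nwl + R_nwt = 925 kN; (ii) 0.85 R_nwl + 1.5 R_nwt = 948.4 kN.
R_n = max = 948.4 kN [governs: (ii)]; R_n/Ω = 474.2 kN.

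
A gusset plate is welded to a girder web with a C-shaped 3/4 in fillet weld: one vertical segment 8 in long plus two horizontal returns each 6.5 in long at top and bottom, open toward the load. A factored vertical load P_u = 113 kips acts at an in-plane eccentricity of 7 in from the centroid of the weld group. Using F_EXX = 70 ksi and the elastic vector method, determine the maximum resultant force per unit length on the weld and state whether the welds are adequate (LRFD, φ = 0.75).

Total weld length L_w = 21 in. Treat welds as unit-width lines.
Centroid: x̄ = 2×6.5×3.25 / 21 = 2.012 in from the vertical weld.
Polar moment about centroid: J = I_x + I_y = [8³/12 + 2×6.5×4²] + [8×2.012² + 2(6.5³/12 + 6.5×1.238²)] = 348.7 in³.
Direct shear f_v = P/L_w = 113 / 21 = 5.381 kip/in (vertical).
Torsion M = P·e = 113 × 7 = 791 kip·in.
Critical point at (x, y) = (4.488, 4) from centroid. f_tx = M·y/J = 9.072 kip/in; f_ty = M·x/J = 10.18 kip/in.
Resultant f_max = √[f_tx² + (f_v + f_ty)²] = √[9.072² + (5.381 + 10.18)²] = 18.01 kip/in.
Capacity per unit length: φr_n = 0.75 × 0.6 × 70 × (0.707 × 0.75) = 16.7 kip/in.
18.01 > 16.7 → NOT adequate.

f_max ≈ 18 kip/in; NOT adequate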